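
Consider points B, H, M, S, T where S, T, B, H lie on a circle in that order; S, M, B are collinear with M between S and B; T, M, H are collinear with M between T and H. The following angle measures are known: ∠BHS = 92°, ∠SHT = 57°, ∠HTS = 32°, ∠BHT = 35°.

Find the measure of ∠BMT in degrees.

1. ∠BST = 35°  [same arc TB]
2. ∠SMT = 113°  [△SMT]
3. ∠BMT = 67°  [linear pair at M on SB]

∠BMT = 67°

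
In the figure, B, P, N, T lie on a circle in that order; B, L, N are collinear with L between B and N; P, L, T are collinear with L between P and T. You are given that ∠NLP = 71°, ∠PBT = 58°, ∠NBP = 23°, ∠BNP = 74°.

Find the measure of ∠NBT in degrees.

∠NBT = 35°

1. ∠BLT = 71°  [vertical angles at L]
2. ∠BTP = 74°  [same arc BP]
3. ∠NBT = 35°  [△BLT]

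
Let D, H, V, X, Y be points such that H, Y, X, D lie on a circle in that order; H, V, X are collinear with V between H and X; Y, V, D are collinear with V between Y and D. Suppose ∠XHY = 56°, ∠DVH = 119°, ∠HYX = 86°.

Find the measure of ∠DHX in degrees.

∠DHX = 23°

1. ∠XDY = 56°  [same arc YX]
2. ∠DVX = 61°  [linear pair at V on HX]
3. ∠HDX = 94°  [cyclic HYXD, opposite ∠Y+∠D]
4. ∠DXH = 63°  [△XVD]
5. ∠DHX = 23°  [△HXD]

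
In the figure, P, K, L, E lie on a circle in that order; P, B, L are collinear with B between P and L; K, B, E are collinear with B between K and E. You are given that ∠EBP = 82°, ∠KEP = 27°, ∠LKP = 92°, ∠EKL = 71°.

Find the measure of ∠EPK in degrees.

1. ∠KBL = 82°  [vertical angles at B]
2. ∠KLP = 27°  [same arc PK]
3. ∠KPL = 61°  [△PKL]
4. ∠KBP = 98°  [linear pair at B on PL]
5. ∠EKP = 21°  [△PBK]
6. ∠EPK = 132°  [△PKE]

∠EPK = 132°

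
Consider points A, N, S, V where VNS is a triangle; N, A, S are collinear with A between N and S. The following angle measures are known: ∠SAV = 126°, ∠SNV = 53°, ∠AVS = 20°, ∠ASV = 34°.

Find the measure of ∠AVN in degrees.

1. ∠NAV = 54°  [linear pair at A on NS]
2. ∠ANV = 53°  [A on ray NS]
3. ∠AVN = 73°  [△VNA]

∠AVN = 73°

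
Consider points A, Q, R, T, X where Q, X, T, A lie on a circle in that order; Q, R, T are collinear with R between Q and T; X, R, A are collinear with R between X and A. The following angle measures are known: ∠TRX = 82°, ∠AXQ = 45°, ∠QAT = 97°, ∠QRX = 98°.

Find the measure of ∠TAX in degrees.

∠TAX = 37°

1. ∠ATQ = 45°  [same arc QA]
2. ∠ART = 98°  [vertical angles at R]
3. ∠TAX = 37°  [△TRA]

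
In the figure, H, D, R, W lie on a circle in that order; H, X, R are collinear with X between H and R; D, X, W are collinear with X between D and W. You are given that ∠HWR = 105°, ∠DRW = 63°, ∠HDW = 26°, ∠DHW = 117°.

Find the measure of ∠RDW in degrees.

∠RDW = 49°

1. ∠HRW = 26°  [same arc HW]
2. ∠RHW = 49°  [△HRW]
3. ∠RDW = 49°  [same arc RW]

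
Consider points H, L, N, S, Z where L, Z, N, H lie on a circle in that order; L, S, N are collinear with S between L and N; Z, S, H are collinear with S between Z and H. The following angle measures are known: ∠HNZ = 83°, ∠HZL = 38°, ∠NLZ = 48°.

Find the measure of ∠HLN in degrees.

1. ∠NHZ = 48°  [same arc ZN]
2. ∠HZN = 49°  [△ZNH]
3. ∠HLN = 49°  [same arc NH]

∠HLN = 49°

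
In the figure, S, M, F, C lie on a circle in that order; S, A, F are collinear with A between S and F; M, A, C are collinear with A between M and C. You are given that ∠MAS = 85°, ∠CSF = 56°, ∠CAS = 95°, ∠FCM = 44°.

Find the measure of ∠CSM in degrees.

1. ∠CMF = 56°  [same arc FC]
2. ∠CFM = 80°  [△MFC]
3. ∠CSM = 100°  [cyclic SMFC, opposite ∠S+∠F]

∠CSM = 100°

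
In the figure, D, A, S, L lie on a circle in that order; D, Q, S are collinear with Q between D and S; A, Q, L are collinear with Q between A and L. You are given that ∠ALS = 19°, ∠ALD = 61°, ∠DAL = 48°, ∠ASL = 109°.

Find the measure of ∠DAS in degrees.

∠DAS = 100°

1. ∠ADS = 19°  [same arc AS]
2. ∠ASD = 61°  [same arc DA]
3. ∠DAS = 100°  [△DAS]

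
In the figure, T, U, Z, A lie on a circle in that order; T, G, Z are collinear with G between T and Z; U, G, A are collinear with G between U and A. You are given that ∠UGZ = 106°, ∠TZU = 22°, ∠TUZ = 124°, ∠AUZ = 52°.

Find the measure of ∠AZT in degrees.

∠AZT = 72°

1. ∠TAZ = 56°  [cyclic TUZA, opposite ∠U+∠A]
2. ∠ATZ = 52°  [same arc ZA]
3. ∠AZT = 72°  [△TZA]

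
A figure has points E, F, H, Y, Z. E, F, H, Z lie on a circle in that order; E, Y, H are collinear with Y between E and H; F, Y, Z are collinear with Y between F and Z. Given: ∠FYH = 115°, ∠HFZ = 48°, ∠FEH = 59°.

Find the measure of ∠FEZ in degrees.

∠FEZ = 107°

1. ∠EYZ = 115°  [vertical angles at Y]
2. ∠EYF = 65°  [linear pair at Y on EH]
3. ∠HEZ = 48°  [same arc HZ]
4. ∠EFZ = 56°  [△EYF]
5. ∠EZF = 17°  [△EYZ]
6. ∠FEZ = 107°  [△EFZ]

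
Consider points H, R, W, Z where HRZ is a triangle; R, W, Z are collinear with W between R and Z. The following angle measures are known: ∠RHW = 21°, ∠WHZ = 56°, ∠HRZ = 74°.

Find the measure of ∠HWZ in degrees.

∠HWZ = 95°

1. ∠HRW = 74°  [W on ray RZ]
2. ∠HWR = 85°  [△HRW]
3. ∠HWZ = 95°  [linear pair at W on RZ]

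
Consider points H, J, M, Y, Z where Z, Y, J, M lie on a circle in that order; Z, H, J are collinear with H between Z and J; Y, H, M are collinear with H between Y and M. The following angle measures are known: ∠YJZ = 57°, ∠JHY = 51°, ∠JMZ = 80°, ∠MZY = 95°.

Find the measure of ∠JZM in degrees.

1. ∠YMZ = 57°  [same arc ZY]
2. ∠MHZ = 51°  [vertical angles at H]
3. ∠JZM = 72°  [△ZHM]

∠JZM = 72°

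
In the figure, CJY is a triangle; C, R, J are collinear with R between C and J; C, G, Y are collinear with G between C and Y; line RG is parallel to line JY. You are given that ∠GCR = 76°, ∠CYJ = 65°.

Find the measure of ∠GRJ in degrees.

∠GRJ = 141°

1. ∠JCY = 76°  [R on CJ, G on CY]
2. ∠CJY = 39°  [△CJY]
3. ∠CRG = 39°  [RG∥JY, corresponding at R]
4. ∠GRJ = 141°  [linear pair at R on CJ]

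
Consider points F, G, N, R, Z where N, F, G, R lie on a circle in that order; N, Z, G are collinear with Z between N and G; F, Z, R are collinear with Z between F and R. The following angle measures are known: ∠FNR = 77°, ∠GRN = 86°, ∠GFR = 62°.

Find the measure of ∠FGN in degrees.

∠FGN = 71°

1. ∠FGR = 103°  [cyclic NFGR, opposite ∠N+∠G]
2. ∠GFN = 94°  [cyclic NFGR, opposite ∠F+∠R]
3. ∠FRG = 15°  [△FGR]
4. ∠FNG = 15°  [same arc FG]
5. ∠FGN = 71°  [△NFG]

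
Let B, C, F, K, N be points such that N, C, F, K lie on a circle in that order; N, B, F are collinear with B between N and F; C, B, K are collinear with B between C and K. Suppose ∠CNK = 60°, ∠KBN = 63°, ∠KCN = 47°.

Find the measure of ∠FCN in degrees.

∠FCN = 91°

1. ∠CKN = 73°  [△NCK]
2. ∠FNK = 44°  [△NBK]
3. ∠KFN = 47°  [same arc NK]
4. ∠FKN = 89°  [△NFK]
5. ∠FCN = 91°  [cyclic NCFK, opposite ∠C+∠K]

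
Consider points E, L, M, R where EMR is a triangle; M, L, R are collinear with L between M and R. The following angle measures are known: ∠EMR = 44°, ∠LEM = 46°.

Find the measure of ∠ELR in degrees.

1. ∠EML = 44°  [L on ray MR]
2. ∠ELM = 90°  [△EML]
3. ∠ELR = 90°  [linear pair at L on MR]

∠ELR = 90°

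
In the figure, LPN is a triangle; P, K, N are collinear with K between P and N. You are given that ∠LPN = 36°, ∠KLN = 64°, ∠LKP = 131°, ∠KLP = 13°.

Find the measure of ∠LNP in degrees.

1. ∠LKN = 49°  [linear pair at K on PN]
2. ∠KNL = 67°  [△LKN]
3. ∠LNP = 67°  [K on ray NP]

∠LNP = 67°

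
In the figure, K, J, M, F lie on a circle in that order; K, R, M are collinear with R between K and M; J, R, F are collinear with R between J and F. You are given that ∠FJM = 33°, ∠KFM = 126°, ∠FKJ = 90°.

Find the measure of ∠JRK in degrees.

1. ∠FKM = 33°  [same arc MF]
2. ∠FMK = 21°  [△KMF]
3. ∠FMJ = 90°  [cyclic KJMF, opposite ∠K+∠M]
4. ∠FJK = 21°  [same arc KF]
5. ∠JFM = 57°  [△JMF]
6. ∠JKM = 57°  [same arc JM]
7. ∠JRK = 102°  [△KRJ]

∠JRK = 102°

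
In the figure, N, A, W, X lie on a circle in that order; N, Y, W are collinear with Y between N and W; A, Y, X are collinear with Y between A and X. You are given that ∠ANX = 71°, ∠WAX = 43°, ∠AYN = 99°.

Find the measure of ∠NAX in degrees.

1. ∠AWX = 109°  [cyclic NAWX, opposite ∠N+∠W]
2. ∠AXW = 28°  [△AWX]
3. ∠ANW = 28°  [same arc AW]
4. ∠NAX = 53°  [△NYA]

∠NAX = 53°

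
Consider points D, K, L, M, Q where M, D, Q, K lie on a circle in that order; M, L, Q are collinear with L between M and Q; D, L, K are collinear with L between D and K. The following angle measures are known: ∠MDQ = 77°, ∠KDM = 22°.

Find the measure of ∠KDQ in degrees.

∠KDQ = 55°

1. ∠MKQ = 103°  [cyclic MDQK, opposite ∠D+∠K]
2. ∠KQM = 22°  [same arc MK]
3. ∠KMQ = 55°  [△MQK]
4. ∠KDQ = 55°  [same arc QK]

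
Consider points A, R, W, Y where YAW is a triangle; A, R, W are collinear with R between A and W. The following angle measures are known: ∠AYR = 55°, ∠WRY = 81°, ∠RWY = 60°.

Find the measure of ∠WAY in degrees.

∠WAY = 26°

1. ∠ARY = 99°  [linear pair at R on AW]
2. ∠RAY = 26°  [△YAR]
3. ∠WAY = 26°  [R on ray AW]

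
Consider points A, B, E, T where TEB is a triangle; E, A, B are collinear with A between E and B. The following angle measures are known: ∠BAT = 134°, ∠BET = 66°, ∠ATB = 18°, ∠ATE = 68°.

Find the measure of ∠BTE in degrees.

1. ∠ABT = 28°  [△TAB]
2. ∠EBT = 28°  [A on ray BE]
3. ∠BTE = 86°  [△TEB]

∠BTE = 86°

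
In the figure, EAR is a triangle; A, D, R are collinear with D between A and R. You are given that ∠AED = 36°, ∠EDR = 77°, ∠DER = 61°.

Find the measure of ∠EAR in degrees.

1. ∠ADE = 103°  [linear pair at D on AR]
2. ∠DAE = 41°  [△EAD]
3. ∠EAR = 41°  [D on ray AR]

∠EAR = 41°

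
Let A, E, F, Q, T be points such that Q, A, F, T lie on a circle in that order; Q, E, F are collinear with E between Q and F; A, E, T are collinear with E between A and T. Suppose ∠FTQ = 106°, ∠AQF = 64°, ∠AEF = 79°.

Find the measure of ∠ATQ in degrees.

1. ∠FAQ = 74°  [cyclic QAFT, opposite ∠A+∠T]
2. ∠AFQ = 42°  [△QAF]
3. ∠ATQ = 42°  [same arc QA]

∠ATQ = 42°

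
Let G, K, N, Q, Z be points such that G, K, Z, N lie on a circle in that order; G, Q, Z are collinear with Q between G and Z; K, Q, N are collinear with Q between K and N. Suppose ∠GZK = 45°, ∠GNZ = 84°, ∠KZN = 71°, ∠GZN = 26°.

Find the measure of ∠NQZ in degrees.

∠NQZ = 115°

1. ∠GNK = 45°  [same arc GK]
2. ∠NGZ = 70°  [△GZN]
3. ∠GQN = 65°  [△GQN]
4. ∠NQZ = 115°  [linear pair at Q on GZ]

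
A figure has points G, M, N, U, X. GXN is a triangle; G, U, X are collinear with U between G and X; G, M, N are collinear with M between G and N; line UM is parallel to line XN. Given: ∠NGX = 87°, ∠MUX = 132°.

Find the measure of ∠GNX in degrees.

∠GNX = 45°

1. ∠MGU = 87°  [U on GX, M on GN]
2. ∠GUM = 48°  [linear pair at U on GX]
3. ∠GMU = 45°  [△GUM]
4. ∠GNX = 45°  [UM∥XN, corresponding at M]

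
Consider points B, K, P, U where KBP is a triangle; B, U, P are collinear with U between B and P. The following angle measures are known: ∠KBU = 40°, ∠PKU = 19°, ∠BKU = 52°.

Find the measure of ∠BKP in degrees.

∠BKP = 71°

1. ∠BUK = 88°  [△KBU]
2. ∠KBP = 40°  [U on ray BP]
3. ∠KUP = 92°  [linear pair at U on BP]
4. ∠KPU = 69°  [△KUP]
5. ∠BPK = 69°  [U on ray PB]
6. ∠BKP = 71°  [△KBP]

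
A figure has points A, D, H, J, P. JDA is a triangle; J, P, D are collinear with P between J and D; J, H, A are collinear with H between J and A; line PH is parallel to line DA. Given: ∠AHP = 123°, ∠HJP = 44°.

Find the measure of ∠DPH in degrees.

1. ∠JHP = 57°  [linear pair at H on JA]
2. ∠HPJ = 79°  [△JPH]
3. ∠DPH = 101°  [linear pair at P on JD]

∠DPH = 101°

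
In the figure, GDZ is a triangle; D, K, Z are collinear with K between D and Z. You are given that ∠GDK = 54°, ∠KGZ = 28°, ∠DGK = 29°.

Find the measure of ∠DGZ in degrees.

1. ∠DKG = 97°  [△GDK]
2. ∠GDZ = 54°  [K on ray DZ]
3. ∠GKZ = 83°  [linear pair at K on DZ]
4. ∠GZK = 69°  [△GKZ]
5. ∠DZG = 69°  [K on ray ZD]
6. ∠DGZ = 57°  [△GDZ]

∠DGZ = 57°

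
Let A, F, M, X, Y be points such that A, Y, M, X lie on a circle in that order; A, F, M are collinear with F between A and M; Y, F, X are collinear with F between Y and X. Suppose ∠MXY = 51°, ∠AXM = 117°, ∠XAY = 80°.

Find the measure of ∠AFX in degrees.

∠AFX = 85°

1. ∠MAY = 51°  [same arc YM]
2. ∠AYM = 63°  [cyclic AYMX, opposite ∠Y+∠X]
3. ∠XMY = 100°  [cyclic AYMX, opposite ∠A+∠M]
4. ∠AMY = 66°  [△AYM]
5. ∠MYX = 29°  [△YMX]
6. ∠AXY = 66°  [same arc AY]
7. ∠MAX = 29°  [same arc MX]
8. ∠AFX = 85°  [△AFX]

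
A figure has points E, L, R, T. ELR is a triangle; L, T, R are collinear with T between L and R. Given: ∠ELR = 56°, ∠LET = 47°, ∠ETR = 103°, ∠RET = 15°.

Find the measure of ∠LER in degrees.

1. ∠ERT = 62°  [△ETR]
2. ∠ERL = 62°  [T on ray RL]
3. ∠LER = 62°  [△ELR]

∠LER = 62°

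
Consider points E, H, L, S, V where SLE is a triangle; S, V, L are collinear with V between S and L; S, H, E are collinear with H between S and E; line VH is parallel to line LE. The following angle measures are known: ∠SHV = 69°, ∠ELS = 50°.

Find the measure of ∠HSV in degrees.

∠HSV = 61°

1. ∠LES = 69°  [VH∥LE, corresponding at H]
2. ∠ESL = 61°  [△SLE]
3. ∠HSV = 61°  [V on SL, H on SE]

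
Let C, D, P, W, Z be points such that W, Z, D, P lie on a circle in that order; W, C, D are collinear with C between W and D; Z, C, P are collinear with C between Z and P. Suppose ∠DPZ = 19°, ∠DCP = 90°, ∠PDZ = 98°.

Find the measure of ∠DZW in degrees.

1. ∠DZP = 63°  [△ZDP]
2. ∠PDW = 71°  [△DCP]
3. ∠DWP = 63°  [same arc DP]
4. ∠DPW = 46°  [△WDP]
5. ∠DZW = 134°  [cyclic WZDP, opposite ∠Z+∠P]

∠DZW = 134°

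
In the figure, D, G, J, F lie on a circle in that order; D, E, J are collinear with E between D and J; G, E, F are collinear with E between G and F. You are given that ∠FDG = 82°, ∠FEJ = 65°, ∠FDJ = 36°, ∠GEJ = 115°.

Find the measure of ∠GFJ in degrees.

1. ∠FJG = 98°  [cyclic DGJF, opposite ∠D+∠J]
2. ∠FGJ = 36°  [same arc JF]
3. ∠GFJ = 46°  [△GJF]

∠GFJ = 46°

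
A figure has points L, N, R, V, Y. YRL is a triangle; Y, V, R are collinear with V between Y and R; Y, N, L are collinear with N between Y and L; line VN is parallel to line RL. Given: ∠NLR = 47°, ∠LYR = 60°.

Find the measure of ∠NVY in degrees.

1. ∠RLY = 47°  [N on ray LY]
2. ∠LRY = 73°  [△YRL]
3. ∠NVY = 73°  [VN∥RL, corresponding at V]

∠NVY = 73°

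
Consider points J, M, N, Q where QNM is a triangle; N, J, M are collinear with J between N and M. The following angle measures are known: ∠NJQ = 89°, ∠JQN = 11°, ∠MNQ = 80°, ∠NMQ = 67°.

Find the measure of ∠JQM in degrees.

∠JQM = 22°

1. ∠MJQ = 91°  [linear pair at J on NM]
2. ∠JMQ = 67°  [J on ray MN]
3. ∠JQM = 22°  [△QJM]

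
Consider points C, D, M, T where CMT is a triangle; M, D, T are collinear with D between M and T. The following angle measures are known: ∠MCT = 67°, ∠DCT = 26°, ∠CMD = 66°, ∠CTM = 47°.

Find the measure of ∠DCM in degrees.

∠DCM = 41°

1. ∠CTD = 47°  [D on ray TM]
2. ∠CDT = 107°  [△CDT]
3. ∠CDM = 73°  [linear pair at D on MT]
4. ∠DCM = 41°  [△CMD]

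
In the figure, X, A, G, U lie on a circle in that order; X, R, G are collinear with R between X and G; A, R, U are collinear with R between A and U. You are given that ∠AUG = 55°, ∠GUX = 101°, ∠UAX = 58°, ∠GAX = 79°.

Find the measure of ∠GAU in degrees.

1. ∠AXG = 55°  [same arc AG]
2. ∠ARX = 67°  [△XRA]
3. ∠AGX = 46°  [△XAG]
4. ∠ARG = 113°  [linear pair at R on XG]
5. ∠GAU = 21°  [△ARG]

∠GAU = 21°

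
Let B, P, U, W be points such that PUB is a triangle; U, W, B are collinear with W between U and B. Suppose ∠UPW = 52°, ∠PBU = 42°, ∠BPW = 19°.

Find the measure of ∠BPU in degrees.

∠BPU = 71°

1. ∠PBW = 42°  [W on ray BU]
2. ∠BWP = 119°  [△PWB]
3. ∠PWU = 61°  [linear pair at W on UB]
4. ∠PUW = 67°  [△PUW]
5. ∠BUP = 67°  [W on ray UB]
6. ∠BPU = 71°  [△PUB]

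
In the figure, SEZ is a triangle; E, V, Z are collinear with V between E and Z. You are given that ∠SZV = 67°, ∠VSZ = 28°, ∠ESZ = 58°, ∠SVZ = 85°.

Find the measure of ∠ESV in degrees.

1. ∠EZS = 67°  [V on ray ZE]
2. ∠SEZ = 55°  [△SEZ]
3. ∠EVS = 95°  [linear pair at V on EZ]
4. ∠SEV = 55°  [V on ray EZ]
5. ∠ESV = 30°  [△SEV]

∠ESV = 30°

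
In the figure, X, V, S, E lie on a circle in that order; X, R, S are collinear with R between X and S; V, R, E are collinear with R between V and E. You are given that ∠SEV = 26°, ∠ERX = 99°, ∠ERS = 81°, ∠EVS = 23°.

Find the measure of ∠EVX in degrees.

1. ∠SXV = 26°  [same arc VS]
2. ∠VRX = 81°  [vertical angles at R]
3. ∠EVX = 73°  [△XRV]

∠EVX = 73°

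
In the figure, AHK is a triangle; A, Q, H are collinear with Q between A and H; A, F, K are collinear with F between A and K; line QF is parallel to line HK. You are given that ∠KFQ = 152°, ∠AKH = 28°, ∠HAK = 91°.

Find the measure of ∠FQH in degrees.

∠FQH = 119°

1. ∠AFQ = 28°  [linear pair at F on AK]
2. ∠FAQ = 91°  [Q on AH, F on AK]
3. ∠AQF = 61°  [△AQF]
4. ∠FQH = 119°  [linear pair at Q on AH]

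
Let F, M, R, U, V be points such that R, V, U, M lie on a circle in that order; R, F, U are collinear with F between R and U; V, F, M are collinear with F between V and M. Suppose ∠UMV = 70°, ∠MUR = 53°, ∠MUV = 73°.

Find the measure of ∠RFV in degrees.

∠RFV = 57°

1. ∠URV = 70°  [same arc VU]
2. ∠MVR = 53°  [same arc RM]
3. ∠RFV = 57°  [△RFV]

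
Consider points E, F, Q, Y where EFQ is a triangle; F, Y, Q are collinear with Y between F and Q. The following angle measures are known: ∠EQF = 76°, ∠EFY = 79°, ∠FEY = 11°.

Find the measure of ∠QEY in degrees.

1. ∠EQY = 76°  [Y on ray QF]
2. ∠EYF = 90°  [△EFY]
3. ∠EYQ = 90°  [linear pair at Y on FQ]
4. ∠QEY = 14°  [△EYQ]

∠QEY = 14°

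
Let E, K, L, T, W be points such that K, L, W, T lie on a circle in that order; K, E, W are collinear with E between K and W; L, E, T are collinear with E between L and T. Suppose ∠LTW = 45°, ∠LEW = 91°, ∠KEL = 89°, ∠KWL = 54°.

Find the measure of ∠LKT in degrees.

1. ∠LKW = 45°  [same arc LW]
2. ∠KLT = 46°  [△KEL]
3. ∠KTL = 54°  [same arc KL]
4. ∠LKT = 80°  [△KLT]

∠LKT = 80°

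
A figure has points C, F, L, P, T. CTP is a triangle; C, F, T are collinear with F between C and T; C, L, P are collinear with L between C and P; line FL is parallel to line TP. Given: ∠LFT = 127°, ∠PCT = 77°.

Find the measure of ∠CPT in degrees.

∠CPT = 50°

1. ∠CFL = 53°  [linear pair at F on CT]
2. ∠FCL = 77°  [F on CT, L on CP]
3. ∠CLF = 50°  [△CFL]
4. ∠CPT = 50°  [FL∥TP, corresponding at L]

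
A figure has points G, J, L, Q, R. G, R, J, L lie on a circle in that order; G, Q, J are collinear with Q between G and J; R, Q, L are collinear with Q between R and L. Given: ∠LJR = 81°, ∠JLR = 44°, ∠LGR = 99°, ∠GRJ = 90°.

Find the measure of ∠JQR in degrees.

1. ∠JRL = 55°  [△RJL]
2. ∠JGR = 44°  [same arc RJ]
3. ∠GJR = 46°  [△GRJ]
4. ∠JQR = 79°  [△RQJ]

∠JQR = 79°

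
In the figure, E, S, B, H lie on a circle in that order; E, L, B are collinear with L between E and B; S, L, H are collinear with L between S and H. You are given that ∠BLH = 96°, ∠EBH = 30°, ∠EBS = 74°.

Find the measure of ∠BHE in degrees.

∠BHE = 128°

1. ∠ELH = 84°  [linear pair at L on EB]
2. ∠EHS = 74°  [same arc ES]
3. ∠BEH = 22°  [△ELH]
4. ∠BHE = 128°  [△EBH]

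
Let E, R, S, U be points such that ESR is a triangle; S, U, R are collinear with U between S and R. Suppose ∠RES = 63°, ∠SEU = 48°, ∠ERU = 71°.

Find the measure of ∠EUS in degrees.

1. ∠ERS = 71°  [U on ray RS]
2. ∠ESR = 46°  [△ESR]
3. ∠ESU = 46°  [U on ray SR]
4. ∠EUS = 86°  [△ESU]

∠EUS = 86°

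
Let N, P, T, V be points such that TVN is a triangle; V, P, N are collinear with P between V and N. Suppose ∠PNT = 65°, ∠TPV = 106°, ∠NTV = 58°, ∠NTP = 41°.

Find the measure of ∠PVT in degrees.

∠PVT = 57°

1. ∠TNV = 65°  [P on ray NV]
2. ∠NVT = 57°  [△TVN]
3. ∠PVT = 57°  [P on ray VN]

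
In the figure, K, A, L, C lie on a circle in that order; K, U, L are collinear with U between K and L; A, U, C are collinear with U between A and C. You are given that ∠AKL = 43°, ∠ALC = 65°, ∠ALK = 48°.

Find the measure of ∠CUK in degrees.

1. ∠ACL = 43°  [same arc AL]
2. ∠CAL = 72°  [△ALC]
3. ∠ACK = 48°  [same arc KA]
4. ∠CKL = 72°  [same arc LC]
5. ∠CUK = 60°  [△KUC]

∠CUK = 60°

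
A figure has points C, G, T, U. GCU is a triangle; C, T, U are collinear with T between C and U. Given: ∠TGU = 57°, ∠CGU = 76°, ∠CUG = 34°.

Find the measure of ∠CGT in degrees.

∠CGT = 19°

1. ∠GCU = 70°  [△GCU]
2. ∠GUT = 34°  [T on ray UC]
3. ∠GCT = 70°  [T on ray CU]
4. ∠GTU = 89°  [△GTU]
5. ∠CTG = 91°  [linear pair at T on CU]
6. ∠CGT = 19°  [△GCT]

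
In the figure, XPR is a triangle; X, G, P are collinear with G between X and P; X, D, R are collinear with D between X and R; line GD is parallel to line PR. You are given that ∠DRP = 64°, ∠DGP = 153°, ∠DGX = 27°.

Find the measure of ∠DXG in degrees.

∠DXG = 89°

1. ∠PRX = 64°  [D on ray RX]
2. ∠RPX = 27°  [GD∥PR, corresponding at G]
3. ∠PXR = 89°  [△XPR]
4. ∠DXG = 89°  [G on XP, D on XR]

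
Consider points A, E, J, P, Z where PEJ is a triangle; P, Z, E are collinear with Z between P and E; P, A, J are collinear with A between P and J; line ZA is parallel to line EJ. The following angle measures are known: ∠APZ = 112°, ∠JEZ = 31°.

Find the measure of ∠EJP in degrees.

1. ∠EPJ = 112°  [Z on PE, A on PJ]
2. ∠JEP = 31°  [Z on ray EP]
3. ∠EJP = 37°  [△PEJ]

∠EJP = 37°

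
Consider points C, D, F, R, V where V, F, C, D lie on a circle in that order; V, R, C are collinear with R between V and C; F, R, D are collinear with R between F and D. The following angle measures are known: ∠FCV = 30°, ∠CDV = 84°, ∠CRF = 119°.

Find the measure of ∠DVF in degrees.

∠DVF = 85°

1. ∠FDV = 30°  [same arc VF]
2. ∠CFV = 96°  [cyclic VFCD, opposite ∠F+∠D]
3. ∠FRV = 61°  [linear pair at R on VC]
4. ∠CVF = 54°  [△VFC]
5. ∠DFV = 65°  [△VRF]
6. ∠DVF = 85°  [△VFD]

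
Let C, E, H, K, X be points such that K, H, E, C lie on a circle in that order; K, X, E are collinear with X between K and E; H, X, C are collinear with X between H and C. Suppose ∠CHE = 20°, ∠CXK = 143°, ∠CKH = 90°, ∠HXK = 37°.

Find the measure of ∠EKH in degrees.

1. ∠CKE = 20°  [same arc EC]
2. ∠HCK = 17°  [△KXC]
3. ∠CHK = 73°  [△KHC]
4. ∠EKH = 70°  [△KXH]

∠EKH = 70°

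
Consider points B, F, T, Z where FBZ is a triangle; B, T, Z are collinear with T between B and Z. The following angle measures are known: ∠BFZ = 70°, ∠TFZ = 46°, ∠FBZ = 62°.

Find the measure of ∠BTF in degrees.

∠BTF = 94°

1. ∠BZF = 48°  [△FBZ]
2. ∠FZT = 48°  [T on ray ZB]
3. ∠FTZ = 86°  [△FTZ]
4. ∠BTF = 94°  [linear pair at T on BZ]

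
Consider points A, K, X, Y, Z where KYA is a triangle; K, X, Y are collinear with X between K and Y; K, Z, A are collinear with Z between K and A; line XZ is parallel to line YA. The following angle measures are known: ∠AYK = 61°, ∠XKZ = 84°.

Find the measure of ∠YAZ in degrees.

∠YAZ = 35°

1. ∠KXZ = 61°  [XZ∥YA, corresponding at X]
2. ∠KZX = 35°  [△KXZ]
3. ∠AZX = 145°  [linear pair at Z on KA]
4. ∠YAZ = 35°  [XZ∥YA, co-interior at A–Z]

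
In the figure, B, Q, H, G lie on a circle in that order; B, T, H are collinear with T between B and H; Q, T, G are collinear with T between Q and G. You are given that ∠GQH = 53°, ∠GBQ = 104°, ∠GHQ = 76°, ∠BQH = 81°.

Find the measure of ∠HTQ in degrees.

1. ∠HGQ = 51°  [△QHG]
2. ∠HBQ = 51°  [same arc QH]
3. ∠BHQ = 48°  [△BQH]
4. ∠HTQ = 79°  [△QTH]

∠HTQ = 79°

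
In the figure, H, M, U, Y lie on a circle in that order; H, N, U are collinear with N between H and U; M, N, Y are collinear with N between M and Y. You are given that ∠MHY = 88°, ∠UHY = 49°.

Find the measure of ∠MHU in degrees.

∠MHU = 39°

1. ∠MUY = 92°  [cyclic HMUY, opposite ∠H+∠U]
2. ∠UMY = 49°  [same arc UY]
3. ∠MYU = 39°  [△MUY]
4. ∠MHU = 39°  [same arc MU]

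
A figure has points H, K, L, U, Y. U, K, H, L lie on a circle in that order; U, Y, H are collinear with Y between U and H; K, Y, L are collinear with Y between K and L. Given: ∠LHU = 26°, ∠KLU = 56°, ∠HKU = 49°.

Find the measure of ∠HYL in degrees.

1. ∠LKU = 26°  [same arc UL]
2. ∠KHU = 56°  [same arc UK]
3. ∠HUK = 75°  [△UKH]
4. ∠KYU = 79°  [△UYK]
5. ∠HYL = 79°  [vertical angles at Y]

∠HYL = 79°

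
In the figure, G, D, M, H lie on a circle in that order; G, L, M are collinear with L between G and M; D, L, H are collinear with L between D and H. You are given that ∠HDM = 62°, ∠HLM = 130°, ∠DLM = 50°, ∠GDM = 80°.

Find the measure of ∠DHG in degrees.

1. ∠HGM = 62°  [same arc MH]
2. ∠GLH = 50°  [linear pair at L on GM]
3. ∠DHG = 68°  [△GLH]

∠DHG = 68°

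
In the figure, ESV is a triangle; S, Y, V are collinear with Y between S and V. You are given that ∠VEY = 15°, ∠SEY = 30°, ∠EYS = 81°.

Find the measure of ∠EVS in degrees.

1. ∠EYV = 99°  [linear pair at Y on SV]
2. ∠EVY = 66°  [△EYV]
3. ∠EVS = 66°  [Y on ray VS]

∠EVS = 66°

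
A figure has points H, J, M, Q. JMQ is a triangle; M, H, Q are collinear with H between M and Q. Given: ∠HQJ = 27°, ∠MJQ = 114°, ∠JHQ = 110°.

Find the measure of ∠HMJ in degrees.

1. ∠JQM = 27°  [H on ray QM]
2. ∠JMQ = 39°  [△JMQ]
3. ∠HMJ = 39°  [H on ray MQ]

∠HMJ = 39°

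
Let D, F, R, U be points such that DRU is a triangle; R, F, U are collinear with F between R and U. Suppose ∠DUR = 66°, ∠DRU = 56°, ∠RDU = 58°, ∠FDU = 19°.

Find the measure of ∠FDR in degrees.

1. ∠DUF = 66°  [F on ray UR]
2. ∠DRF = 56°  [F on ray RU]
3. ∠DFU = 95°  [△DFU]
4. ∠DFR = 85°  [linear pair at F on RU]
5. ∠FDR = 39°  [△DRF]

∠FDR = 39°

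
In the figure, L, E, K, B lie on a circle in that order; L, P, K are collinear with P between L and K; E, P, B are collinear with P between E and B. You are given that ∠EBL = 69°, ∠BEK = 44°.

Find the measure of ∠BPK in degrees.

∠BPK = 113°

1. ∠BLK = 44°  [same arc KB]
2. ∠BPL = 67°  [△LPB]
3. ∠BPK = 113°  [linear pair at P on LK]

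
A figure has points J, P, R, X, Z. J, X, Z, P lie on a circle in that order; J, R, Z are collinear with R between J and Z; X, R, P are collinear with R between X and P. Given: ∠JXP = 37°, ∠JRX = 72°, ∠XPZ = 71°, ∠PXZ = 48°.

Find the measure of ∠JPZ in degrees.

1. ∠JZP = 37°  [same arc JP]
2. ∠PJZ = 48°  [same arc ZP]
3. ∠JPZ = 95°  [△JZP]

∠JPZ = 95°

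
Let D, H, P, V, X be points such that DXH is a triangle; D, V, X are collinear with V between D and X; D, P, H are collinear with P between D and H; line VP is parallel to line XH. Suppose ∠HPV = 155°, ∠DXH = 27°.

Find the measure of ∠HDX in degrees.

∠HDX = 128°

1. ∠DPV = 25°  [linear pair at P on DH]
2. ∠DVP = 27°  [VP∥XH, corresponding at V]
3. ∠PDV = 128°  [△DVP]
4. ∠HDX = 128°  [V on DX, P on DH]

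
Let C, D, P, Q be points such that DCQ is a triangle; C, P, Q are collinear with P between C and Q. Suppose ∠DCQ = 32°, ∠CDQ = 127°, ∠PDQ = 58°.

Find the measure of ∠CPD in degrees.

1. ∠CQD = 21°  [△DCQ]
2. ∠DQP = 21°  [P on ray QC]
3. ∠DPQ = 101°  [△DPQ]
4. ∠CPD = 79°  [linear pair at P on CQ]

∠CPD = 79°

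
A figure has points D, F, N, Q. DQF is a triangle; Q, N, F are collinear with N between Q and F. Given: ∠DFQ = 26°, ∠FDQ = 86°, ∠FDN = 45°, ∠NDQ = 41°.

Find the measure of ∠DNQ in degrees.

∠DNQ = 71°

1. ∠DFN = 26°  [N on ray FQ]
2. ∠DNF = 109°  [△DNF]
3. ∠DNQ = 71°  [linear pair at N on QF]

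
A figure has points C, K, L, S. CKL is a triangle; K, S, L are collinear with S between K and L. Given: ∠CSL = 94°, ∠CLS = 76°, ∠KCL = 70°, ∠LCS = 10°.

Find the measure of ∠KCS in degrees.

∠KCS = 60°

1. ∠CSK = 86°  [linear pair at S on KL]
2. ∠CLK = 76°  [S on ray LK]
3. ∠CKL = 34°  [△CKL]
4. ∠CKS = 34°  [S on ray KL]
5. ∠KCS = 60°  [△CKS]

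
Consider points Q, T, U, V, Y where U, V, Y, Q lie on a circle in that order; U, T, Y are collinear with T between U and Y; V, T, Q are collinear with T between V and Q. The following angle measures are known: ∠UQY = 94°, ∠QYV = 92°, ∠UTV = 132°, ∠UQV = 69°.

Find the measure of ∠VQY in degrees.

1. ∠UVY = 86°  [cyclic UVYQ, opposite ∠V+∠Q]
2. ∠UYV = 69°  [same arc UV]
3. ∠VUY = 25°  [△UVY]
4. ∠VQY = 25°  [same arc VY]

∠VQY = 25°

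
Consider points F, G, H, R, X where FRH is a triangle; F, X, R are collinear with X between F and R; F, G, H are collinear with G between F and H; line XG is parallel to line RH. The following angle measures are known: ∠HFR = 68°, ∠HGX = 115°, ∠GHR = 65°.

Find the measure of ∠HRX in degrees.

∠HRX = 47°

1. ∠FHR = 65°  [G on ray HF]
2. ∠FRH = 47°  [△FRH]
3. ∠HRX = 47°  [X on ray RF]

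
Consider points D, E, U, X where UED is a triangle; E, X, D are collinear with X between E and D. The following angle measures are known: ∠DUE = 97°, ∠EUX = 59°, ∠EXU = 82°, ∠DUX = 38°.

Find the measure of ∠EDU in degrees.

1. ∠DXU = 98°  [linear pair at X on ED]
2. ∠UDX = 44°  [△UXD]
3. ∠EDU = 44°  [X on ray DE]

∠EDU = 44°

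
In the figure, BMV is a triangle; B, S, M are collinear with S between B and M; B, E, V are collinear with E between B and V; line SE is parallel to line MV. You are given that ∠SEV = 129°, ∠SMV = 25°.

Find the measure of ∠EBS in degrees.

1. ∠BES = 51°  [linear pair at E on BV]
2. ∠BMV = 25°  [S on ray MB]
3. ∠BVM = 51°  [SE∥MV, corresponding at E]
4. ∠MBV = 104°  [△BMV]
5. ∠EBS = 104°  [S on BM, E on BV]

∠EBS = 104°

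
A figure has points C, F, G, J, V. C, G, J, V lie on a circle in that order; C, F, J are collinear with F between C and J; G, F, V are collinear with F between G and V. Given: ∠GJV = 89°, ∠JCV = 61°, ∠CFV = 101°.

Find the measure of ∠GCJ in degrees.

1. ∠GCV = 91°  [cyclic CGJV, opposite ∠C+∠J]
2. ∠CVG = 18°  [△CFV]
3. ∠GFJ = 101°  [vertical angles at F]
4. ∠CGV = 71°  [△CGV]
5. ∠CFG = 79°  [linear pair at F on CJ]
6. ∠GCJ = 30°  [△CFG]

∠GCJ = 30°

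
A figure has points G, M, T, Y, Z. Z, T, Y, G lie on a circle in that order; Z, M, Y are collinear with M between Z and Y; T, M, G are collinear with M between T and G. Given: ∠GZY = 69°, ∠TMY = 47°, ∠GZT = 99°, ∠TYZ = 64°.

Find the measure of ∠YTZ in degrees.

∠YTZ = 86°

1. ∠GTY = 69°  [same arc YG]
2. ∠GYT = 81°  [cyclic ZTYG, opposite ∠Z+∠Y]
3. ∠TGY = 30°  [△TYG]
4. ∠TZY = 30°  [same arc TY]
5. ∠YTZ = 86°  [△ZTY]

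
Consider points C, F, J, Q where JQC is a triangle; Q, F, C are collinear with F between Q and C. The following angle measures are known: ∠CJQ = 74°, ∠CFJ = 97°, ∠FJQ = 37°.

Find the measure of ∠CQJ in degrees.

1. ∠JFQ = 83°  [linear pair at F on QC]
2. ∠FQJ = 60°  [△JQF]
3. ∠CQJ = 60°  [F on ray QC]

∠CQJ = 60°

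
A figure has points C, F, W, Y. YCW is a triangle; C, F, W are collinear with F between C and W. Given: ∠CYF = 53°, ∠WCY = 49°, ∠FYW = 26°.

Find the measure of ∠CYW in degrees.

∠CYW = 79°

1. ∠FCY = 49°  [F on ray CW]
2. ∠CFY = 78°  [△YCF]
3. ∠WFY = 102°  [linear pair at F on CW]
4. ∠FWY = 52°  [△YFW]
5. ∠CWY = 52°  [F on ray WC]
6. ∠CYW = 79°  [△YCW]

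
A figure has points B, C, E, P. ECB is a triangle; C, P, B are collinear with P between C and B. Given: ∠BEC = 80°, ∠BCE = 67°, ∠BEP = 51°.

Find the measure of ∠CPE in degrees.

1. ∠CBE = 33°  [△ECB]
2. ∠EBP = 33°  [P on ray BC]
3. ∠BPE = 96°  [△EPB]
4. ∠CPE = 84°  [linear pair at P on CB]

∠CPE = 84°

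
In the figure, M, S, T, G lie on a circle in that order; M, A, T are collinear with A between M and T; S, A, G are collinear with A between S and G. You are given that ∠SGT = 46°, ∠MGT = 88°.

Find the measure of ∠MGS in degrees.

1. ∠SMT = 46°  [same arc ST]
2. ∠MST = 92°  [cyclic MSTG, opposite ∠S+∠G]
3. ∠MTS = 42°  [△MST]
4. ∠MGS = 42°  [same arc MS]

∠MGS = 42°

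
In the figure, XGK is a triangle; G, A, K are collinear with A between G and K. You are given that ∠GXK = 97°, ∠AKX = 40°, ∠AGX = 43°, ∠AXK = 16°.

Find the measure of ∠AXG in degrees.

∠AXG = 81°

1. ∠KAX = 124°  [△XAK]
2. ∠GAX = 56°  [linear pair at A on GK]
3. ∠AXG = 81°  [△XGA]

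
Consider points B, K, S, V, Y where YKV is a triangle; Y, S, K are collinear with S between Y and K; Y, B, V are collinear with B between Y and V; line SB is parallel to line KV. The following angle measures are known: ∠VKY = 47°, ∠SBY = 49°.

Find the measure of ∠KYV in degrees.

1. ∠BSY = 47°  [SB∥KV, corresponding at S]
2. ∠BYS = 84°  [△YSB]
3. ∠KYV = 84°  [S on YK, B on YV]

∠KYV = 84°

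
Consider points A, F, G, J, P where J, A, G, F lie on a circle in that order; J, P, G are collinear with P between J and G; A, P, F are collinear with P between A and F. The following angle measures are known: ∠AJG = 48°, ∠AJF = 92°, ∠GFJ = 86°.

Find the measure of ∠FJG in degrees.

∠FJG = 44°

1. ∠AFG = 48°  [same arc AG]
2. ∠AGF = 88°  [cyclic JAGF, opposite ∠J+∠G]
3. ∠FAG = 44°  [△AGF]
4. ∠FJG = 44°  [same arc GF]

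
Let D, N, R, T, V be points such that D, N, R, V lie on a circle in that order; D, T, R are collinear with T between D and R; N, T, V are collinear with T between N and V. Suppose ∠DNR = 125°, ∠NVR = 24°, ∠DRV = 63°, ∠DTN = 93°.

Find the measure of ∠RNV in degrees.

1. ∠DVR = 55°  [cyclic DNRV, opposite ∠N+∠V]
2. ∠RDV = 62°  [△DRV]
3. ∠RNV = 62°  [same arc RV]

∠RNV = 62°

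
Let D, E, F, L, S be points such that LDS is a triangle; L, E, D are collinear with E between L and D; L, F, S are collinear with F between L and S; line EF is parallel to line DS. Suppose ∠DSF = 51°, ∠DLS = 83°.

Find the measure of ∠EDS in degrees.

1. ∠DSL = 51°  [F on ray SL]
2. ∠LDS = 46°  [△LDS]
3. ∠EDS = 46°  [E on ray DL]

∠EDS = 46°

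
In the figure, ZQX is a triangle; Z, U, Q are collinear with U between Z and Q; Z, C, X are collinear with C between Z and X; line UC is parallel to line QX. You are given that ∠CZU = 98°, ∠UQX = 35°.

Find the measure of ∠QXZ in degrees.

1. ∠QZX = 98°  [U on ZQ, C on ZX]
2. ∠XQZ = 35°  [U on ray QZ]
3. ∠QXZ = 47°  [△ZQX]

∠QXZ = 47°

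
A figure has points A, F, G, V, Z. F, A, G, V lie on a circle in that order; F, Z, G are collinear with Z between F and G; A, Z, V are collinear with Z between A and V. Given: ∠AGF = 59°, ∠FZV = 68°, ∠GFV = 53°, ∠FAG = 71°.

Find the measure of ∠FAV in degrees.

1. ∠AFG = 50°  [△FAG]
2. ∠AZG = 68°  [vertical angles at Z]
3. ∠AZF = 112°  [linear pair at Z on FG]
4. ∠FAV = 18°  [△FZA]

∠FAV = 18°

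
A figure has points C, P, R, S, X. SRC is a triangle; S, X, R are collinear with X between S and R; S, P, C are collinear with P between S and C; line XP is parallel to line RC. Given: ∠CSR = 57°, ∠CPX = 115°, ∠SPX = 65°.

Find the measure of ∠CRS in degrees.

1. ∠PSX = 57°  [X on SR, P on SC]
2. ∠PXS = 58°  [△SXP]
3. ∠CRS = 58°  [XP∥RC, corresponding at X]

∠CRS = 58°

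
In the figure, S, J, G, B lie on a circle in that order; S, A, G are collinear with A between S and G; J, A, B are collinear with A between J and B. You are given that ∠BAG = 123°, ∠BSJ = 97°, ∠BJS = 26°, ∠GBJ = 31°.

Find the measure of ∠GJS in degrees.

1. ∠JAS = 123°  [vertical angles at A]
2. ∠JBS = 57°  [△SJB]
3. ∠GSJ = 31°  [△SAJ]
4. ∠JGS = 57°  [same arc SJ]
5. ∠GJS = 92°  [△SJG]

∠GJS = 92°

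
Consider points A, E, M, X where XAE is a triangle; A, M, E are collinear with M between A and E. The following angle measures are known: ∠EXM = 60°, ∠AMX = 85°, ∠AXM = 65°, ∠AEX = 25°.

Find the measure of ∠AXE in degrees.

∠AXE = 125°

1. ∠MAX = 30°  [△XAM]
2. ∠EAX = 30°  [M on ray AE]
3. ∠AXE = 125°  [△XAE]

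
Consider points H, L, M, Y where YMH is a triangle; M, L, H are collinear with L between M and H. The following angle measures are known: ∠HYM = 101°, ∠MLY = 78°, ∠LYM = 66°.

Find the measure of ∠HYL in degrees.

1. ∠LMY = 36°  [△YML]
2. ∠HLY = 102°  [linear pair at L on MH]
3. ∠HMY = 36°  [L on ray MH]
4. ∠MHY = 43°  [△YMH]
5. ∠LHY = 43°  [L on ray HM]
6. ∠HYL = 35°  [△YLH]

∠HYL = 35°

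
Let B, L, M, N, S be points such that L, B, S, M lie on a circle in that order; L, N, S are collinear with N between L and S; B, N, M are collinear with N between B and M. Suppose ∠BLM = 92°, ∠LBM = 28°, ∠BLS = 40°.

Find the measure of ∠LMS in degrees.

∠LMS = 100°

1. ∠BSM = 88°  [cyclic LBSM, opposite ∠L+∠S]
2. ∠LSM = 28°  [same arc LM]
3. ∠BMS = 40°  [same arc BS]
4. ∠MBS = 52°  [△BSM]
5. ∠MLS = 52°  [same arc SM]
6. ∠LMS = 100°  [△LSM]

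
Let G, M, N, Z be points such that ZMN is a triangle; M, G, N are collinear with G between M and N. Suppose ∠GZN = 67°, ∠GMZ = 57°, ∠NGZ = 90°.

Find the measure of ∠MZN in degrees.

1. ∠GNZ = 23°  [△ZGN]
2. ∠NMZ = 57°  [G on ray MN]
3. ∠MNZ = 23°  [G on ray NM]
4. ∠MZN = 100°  [△ZMN]

∠MZN = 100°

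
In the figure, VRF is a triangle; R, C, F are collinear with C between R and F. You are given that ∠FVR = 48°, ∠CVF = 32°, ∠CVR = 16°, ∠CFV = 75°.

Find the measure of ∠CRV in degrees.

1. ∠FCV = 73°  [△VCF]
2. ∠RCV = 107°  [linear pair at C on RF]
3. ∠CRV = 57°  [△VRC]

∠CRV = 57°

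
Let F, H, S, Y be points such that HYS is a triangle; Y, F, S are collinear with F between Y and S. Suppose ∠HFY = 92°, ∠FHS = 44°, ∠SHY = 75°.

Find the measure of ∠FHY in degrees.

∠FHY = 31°

1. ∠HFS = 88°  [linear pair at F on YS]
2. ∠FSH = 48°  [△HFS]
3. ∠HSY = 48°  [F on ray SY]
4. ∠HYS = 57°  [△HYS]
5. ∠FYH = 57°  [F on ray YS]
6. ∠FHY = 31°  [△HYF]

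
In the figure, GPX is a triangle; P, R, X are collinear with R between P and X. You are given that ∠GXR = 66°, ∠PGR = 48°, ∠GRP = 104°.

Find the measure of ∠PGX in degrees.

1. ∠GXP = 66°  [R on ray XP]
2. ∠GPR = 28°  [△GPR]
3. ∠GPX = 28°  [R on ray PX]
4. ∠PGX = 86°  [△GPX]

∠PGX = 86°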